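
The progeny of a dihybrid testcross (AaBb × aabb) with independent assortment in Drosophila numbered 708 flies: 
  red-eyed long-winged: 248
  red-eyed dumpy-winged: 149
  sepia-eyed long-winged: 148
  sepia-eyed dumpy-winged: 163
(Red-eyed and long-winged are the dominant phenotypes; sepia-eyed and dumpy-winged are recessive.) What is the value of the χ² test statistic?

A dihybrid testcross with independent assortment gives a 1:1:1:1 ratio.
Total ratio parts = 4. Expected numbers out of 708:
  red-eyed long-winged: 708 × 1/4 = 177
  red-eyed dumpy-winged: 708 × 1/4 = 177
  sepia-eyed long-winged: 708 × 1/4 = 177
  sepia-eyed dumpy-winged: 708 × 1/4 = 177
χ² = Σ (O − E)² / E
  red-eyed long-winged: (248 − 177)² / 177 = 28.4802
  red-eyed dumpy-winged: (149 − 177)² / 177 = 4.4294
  sepia-eyed long-winged: (148 − 177)² / 177 = 4.7514
  sepia-eyed dumpy-winged: (163 − 177)² / 177 = 1.1073
χ² = 28.4802 + 4.4294 + 4.7514 + 1.1073 = 38.7683 ≈ 38.768

38.768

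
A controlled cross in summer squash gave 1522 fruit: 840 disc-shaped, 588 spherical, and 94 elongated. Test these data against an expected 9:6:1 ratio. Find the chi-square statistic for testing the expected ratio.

0.838

Expected counts for N = 1522 under a 9:6:1 ratio (total parts = 16):
  disc-shaped: 1522 × 9/16 = 856.125
  spherical: 1522 × 6/16 = 570.75
  elongated: 1522 × 1/16 = 95.125
χ² = Σ (O − E)² / E
  disc-shaped: (840 − 856.125)² / 856.125 = 0.3037
  spherical: (588 − 570.75)² / 570.75 = 0.5214
  elongated: (94 − 95.125)² / 95.125 = 0.0133
χ² = 0.3037 + 0.5214 + 0.0133 = 0.8384 ≈ 0.838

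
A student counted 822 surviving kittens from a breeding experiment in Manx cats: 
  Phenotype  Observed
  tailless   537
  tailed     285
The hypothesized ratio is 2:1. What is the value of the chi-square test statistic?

Total ratio parts = 3. Expected numbers out of 822:
  tailless: 822 × 2/3 = 548
  tailed: 822 × 1/3 = 274
χ² = Σ (O − E)² / E
  tailless: (537 − 548)² / 548 = 0.2208
  tailed: (285 − 274)² / 274 = 0.4416
χ² = 0.2208 + 0.4416 = 0.6624 ≈ 0.662

0.662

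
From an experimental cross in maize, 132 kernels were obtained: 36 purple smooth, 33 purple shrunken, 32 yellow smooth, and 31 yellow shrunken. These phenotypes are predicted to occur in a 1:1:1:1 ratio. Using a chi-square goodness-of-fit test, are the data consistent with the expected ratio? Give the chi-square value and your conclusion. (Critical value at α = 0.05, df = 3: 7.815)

0.424; consistent

The 1:1:1:1 ratio has 4 parts, so with N = 132 the expected counts are:
  purple smooth: 132 × 1/4 = 33
  purple shrunken: 132 × 1/4 = 33
  yellow smooth: 132 × 1/4 = 33
  yellow shrunken: 132 × 1/4 = 33
χ² = Σ (O − E)² / E
  purple smooth: (36 − 33)² / 33 = 0.2727
  purple shrunken: (33 − 33)² / 33 = 0.0000
  yellow smooth: (32 − 33)² / 33 = 0.0303
  yellow shrunken: (31 − 33)² / 33 = 0.1212
χ² = 0.2727 + 0.0000 + 0.0303 + 0.1212 = 0.4242 ≈ 0.424
Degrees of freedom = 4 − 1 = 3; critical value at α = 0.05 is 7.815.
Since 0.424 < 7.815, we fail to reject the null hypothesis — the data are consistent with the 1:1:1:1 ratio.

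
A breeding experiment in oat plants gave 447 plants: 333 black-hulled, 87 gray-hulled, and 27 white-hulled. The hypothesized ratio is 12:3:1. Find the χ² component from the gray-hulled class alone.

0.121

The 12:3:1 ratio has 16 parts, so with N = 447 the expected counts are:
  black-hulled: 447 × 12/16 = 335.25
  gray-hulled: 447 × 3/16 = 83.8125
  white-hulled: 447 × 1/16 = 27.9375
Contribution of gray-hulled: (87 − 83.8125)² / 83.8125 = 0.1212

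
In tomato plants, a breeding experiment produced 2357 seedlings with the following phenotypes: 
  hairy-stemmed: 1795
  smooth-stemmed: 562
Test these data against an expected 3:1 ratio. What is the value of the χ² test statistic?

1.680

Under the 3:1 hypothesis (Σ ratio = 4, N = 2357):
  hairy-stemmed: 2357 × 3/4 = 1767.75
  smooth-stemmed: 2357 × 1/4 = 589.25
χ² = Σ (O − E)² / E
  hairy-stemmed: (1795 − 1767.75)² / 1767.75 = 0.4201
  smooth-stemmed: (562 − 589.25)² / 589.25 = 1.2602
χ² = 0.4201 + 1.2602 = 1.6803 ≈ 1.680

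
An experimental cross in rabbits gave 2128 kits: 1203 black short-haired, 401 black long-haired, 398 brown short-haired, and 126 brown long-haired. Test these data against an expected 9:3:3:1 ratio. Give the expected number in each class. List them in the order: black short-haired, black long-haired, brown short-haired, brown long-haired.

Total ratio parts = 16. Expected numbers out of 2128:
  black short-haired: 2128 × 9/16 = 1197
  black long-haired: 2128 × 3/16 = 399
  brown short-haired: 2128 × 3/16 = 399
  brown long-haired: 2128 × 1/16 = 133

1197, 399, 399, 133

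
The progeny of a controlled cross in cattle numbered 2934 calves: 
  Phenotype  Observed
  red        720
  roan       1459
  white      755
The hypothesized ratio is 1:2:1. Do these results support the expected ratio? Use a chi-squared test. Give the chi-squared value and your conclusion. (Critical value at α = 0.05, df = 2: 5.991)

0.922; consistent

Expected counts for N = 2934 under a 1:2:1 ratio (total parts = 4):
  red: 2934 × 1/4 = 733.5
  roan: 2934 × 2/4 = 1467
  white: 2934 × 1/4 = 733.5
χ² = Σ (O − E)² / E
  red: (720 − 733.5)² / 733.5 = 0.2485
  roan: (1459 − 1467)² / 1467 = 0.0436
  white: (755 − 733.5)² / 733.5 = 0.6302
χ² = 0.2485 + 0.0436 + 0.6302 = 0.9223 ≈ 0.922
Degrees of freedom = 3 − 1 = 2; critical value at α = 0.05 is 5.991.
Since 0.922 < 5.991, we fail to reject the null hypothesis — the data are consistent with the 1:2:1 ratio.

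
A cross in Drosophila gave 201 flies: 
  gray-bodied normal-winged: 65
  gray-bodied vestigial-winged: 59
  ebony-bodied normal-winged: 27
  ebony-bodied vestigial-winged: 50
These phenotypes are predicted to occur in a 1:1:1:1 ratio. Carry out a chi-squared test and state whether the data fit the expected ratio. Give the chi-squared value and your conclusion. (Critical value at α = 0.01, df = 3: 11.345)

Total ratio parts = 4. Expected numbers out of 201:
  gray-bodied normal-winged: 201 × 1/4 = 50.25
  gray-bodied vestigial-winged: 201 × 1/4 = 50.25
  ebony-bodied normal-winged: 201 × 1/4 = 50.25
  ebony-bodied vestigial-winged: 201 × 1/4 = 50.25
χ² = Σ (O − E)² / E
  gray-bodied normal-winged: (65 − 50.25)² / 50.25 = 4.3296
  gray-bodied vestigial-winged: (59 − 50.25)² / 50.25 = 1.5236
  ebony-bodied normal-winged: (27 − 50.25)² / 50.25 = 10.7575
  ebony-bodied vestigial-winged: (50 − 50.25)² / 50.25 = 0.0012
χ² = 4.3296 + 1.5236 + 10.7575 + 0.0012 = 16.6119 ≈ 16.612
Degrees of freedom = 4 − 1 = 3; critical value at α = 0.01 is 11.345.
Since 16.612 > 11.345, we reject the null hypothesis — the data do not fit the 1:1:1:1 ratio.

16.612; not consistent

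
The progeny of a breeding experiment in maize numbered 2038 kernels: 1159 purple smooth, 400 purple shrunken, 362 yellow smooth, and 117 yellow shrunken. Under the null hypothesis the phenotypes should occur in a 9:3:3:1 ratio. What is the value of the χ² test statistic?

The 9:3:3:1 ratio has 16 parts, so with N = 2038 the expected counts are:
  purple smooth: 2038 × 9/16 = 1146.375
  purple shrunken: 2038 × 3/16 = 382.125
  yellow smooth: 2038 × 3/16 = 382.125
  yellow shrunken: 2038 × 1/16 = 127.375
χ² = Σ (O − E)² / E
  purple smooth: (1159 − 1146.375)² / 1146.375 = 0.1390
  purple shrunken: (400 − 382.125)² / 382.125 = 0.8362
  yellow smooth: (362 − 382.125)² / 382.125 = 1.0599
  yellow shrunken: (117 − 127.375)² / 127.375 = 0.8451
χ² = 0.1390 + 0.8362 + 1.0599 + 0.8451 = 2.8802 ≈ 2.880

2.880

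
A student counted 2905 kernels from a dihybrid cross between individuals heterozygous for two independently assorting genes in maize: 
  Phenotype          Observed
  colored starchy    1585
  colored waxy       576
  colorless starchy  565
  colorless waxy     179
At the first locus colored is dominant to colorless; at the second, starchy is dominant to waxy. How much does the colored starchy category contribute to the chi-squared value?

A dihybrid F₂ with independent assortment and complete dominance at both loci gives a 9:3:3:1 phenotypic ratio.
Total ratio parts = 16. Expected numbers out of 2905:
  colored starchy: 2905 × 9/16 = 1634.0625
  colored waxy: 2905 × 3/16 = 544.6875
  colorless starchy: 2905 × 3/16 = 544.6875
  colorless waxy: 2905 × 1/16 = 181.5625
Contribution of colored starchy: (1585 − 1634.0625)² / 1634.0625 = 1.4731

1.473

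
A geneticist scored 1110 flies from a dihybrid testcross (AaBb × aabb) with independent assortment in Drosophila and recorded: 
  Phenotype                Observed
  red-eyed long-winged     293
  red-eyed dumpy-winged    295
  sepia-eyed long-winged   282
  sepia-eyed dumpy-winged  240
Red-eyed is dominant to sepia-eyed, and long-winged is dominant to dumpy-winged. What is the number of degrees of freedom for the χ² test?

A dihybrid testcross with independent assortment gives a 1:1:1:1 ratio.
A goodness-of-fit test with 4 phenotype classes has df = 4 − 1 = 3.

3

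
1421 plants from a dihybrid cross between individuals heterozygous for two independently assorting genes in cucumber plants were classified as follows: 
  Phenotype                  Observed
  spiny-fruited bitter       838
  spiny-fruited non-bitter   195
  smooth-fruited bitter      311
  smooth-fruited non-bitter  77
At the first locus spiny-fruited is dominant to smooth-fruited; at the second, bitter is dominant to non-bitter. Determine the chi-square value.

30.051

A dihybrid F₂ with independent assortment and complete dominance at both loci gives a 9:3:3:1 phenotypic ratio.
Under the 9:3:3:1 hypothesis (Σ ratio = 16, N = 1421):
  spiny-fruited bitter: 1421 × 9/16 = 799.3125
  spiny-fruited non-bitter: 1421 × 3/16 = 266.4375
  smooth-fruited bitter: 1421 × 3/16 = 266.4375
  smooth-fruited non-bitter: 1421 × 1/16 = 88.8125
χ² = Σ (O − E)² / E
  spiny-fruited bitter: (838 − 799.3125)² / 799.3125 = 1.8725
  spiny-fruited non-bitter: (195 − 266.4375)² / 266.4375 = 19.1539
  smooth-fruited bitter: (311 − 266.4375)² / 266.4375 = 7.4532
  smooth-fruited non-bitter: (77 − 88.8125)² / 88.8125 = 1.5711
χ² = 1.8725 + 19.1539 + 7.4532 + 1.5711 = 30.0507 ≈ 30.051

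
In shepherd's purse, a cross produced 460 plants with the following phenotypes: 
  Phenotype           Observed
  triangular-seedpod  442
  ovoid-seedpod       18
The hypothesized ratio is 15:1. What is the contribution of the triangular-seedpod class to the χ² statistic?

Under the 15:1 hypothesis (Σ ratio = 16, N = 460):
  triangular-seedpod: 460 × 15/16 = 431.25
  ovoid-seedpod: 460 × 1/16 = 28.75
Contribution of triangular-seedpod: (442 − 431.25)² / 431.25 = 0.2680

0.268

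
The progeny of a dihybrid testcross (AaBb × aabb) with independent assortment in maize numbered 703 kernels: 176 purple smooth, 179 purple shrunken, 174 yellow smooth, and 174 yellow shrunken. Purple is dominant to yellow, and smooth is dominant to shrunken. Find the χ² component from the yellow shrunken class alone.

A dihybrid testcross with independent assortment gives a 1:1:1:1 ratio.
The 1:1:1:1 ratio has 4 parts, so with N = 703 the expected counts are:
  purple smooth: 703 × 1/4 = 175.75
  purple shrunken: 703 × 1/4 = 175.75
  yellow smooth: 703 × 1/4 = 175.75
  yellow shrunken: 703 × 1/4 = 175.75
Contribution of yellow shrunken: (174 − 175.75)² / 175.75 = 0.0174

0.017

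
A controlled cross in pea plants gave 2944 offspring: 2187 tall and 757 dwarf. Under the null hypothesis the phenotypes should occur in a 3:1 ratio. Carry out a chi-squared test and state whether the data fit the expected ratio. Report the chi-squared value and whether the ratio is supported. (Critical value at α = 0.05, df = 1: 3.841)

0.799; consistent

Expected counts for N = 2944 under a 3:1 ratio (total parts = 4):
  tall: 2944 × 3/4 = 2208
  dwarf: 2944 × 1/4 = 736
χ² = Σ (O − E)² / E
  tall: (2187 − 2208)² / 2208 = 0.1997
  dwarf: (757 − 736)² / 736 = 0.5992
χ² = 0.1997 + 0.5992 = 0.7989 ≈ 0.799
Degrees of freedom = 2 − 1 = 1; critical value at α = 0.05 is 3.841.
Since 0.799 < 3.841, we fail to reject the null hypothesis — the data are consistent with the 3:1 ratio.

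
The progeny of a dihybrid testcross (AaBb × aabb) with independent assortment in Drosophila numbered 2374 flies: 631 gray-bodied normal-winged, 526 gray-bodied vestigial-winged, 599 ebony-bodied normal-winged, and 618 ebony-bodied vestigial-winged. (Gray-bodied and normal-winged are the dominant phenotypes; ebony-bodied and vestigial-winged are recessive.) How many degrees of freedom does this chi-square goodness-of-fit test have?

A dihybrid testcross with independent assortment gives a 1:1:1:1 ratio.
A goodness-of-fit test with 4 phenotype classes has df = 4 − 1 = 3.

3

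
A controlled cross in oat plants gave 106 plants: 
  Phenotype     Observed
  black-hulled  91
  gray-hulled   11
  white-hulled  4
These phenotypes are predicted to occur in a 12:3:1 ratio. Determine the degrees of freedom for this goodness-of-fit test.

A goodness-of-fit test with 3 phenotype classes has df = 3 − 1 = 2.

2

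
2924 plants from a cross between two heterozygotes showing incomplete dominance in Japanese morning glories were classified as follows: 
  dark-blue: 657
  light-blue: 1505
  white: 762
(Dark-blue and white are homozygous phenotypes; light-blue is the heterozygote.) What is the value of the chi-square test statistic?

10.070

With incomplete dominance, a heterozygote × heterozygote cross gives a 1:2:1 phenotypic ratio.
The 1:2:1 ratio has 4 parts, so with N = 2924 the expected counts are:
  dark-blue: 2924 × 1/4 = 731
  light-blue: 2924 × 2/4 = 1462
  white: 2924 × 1/4 = 731
χ² = Σ (O − E)² / E
  dark-blue: (657 − 731)² / 731 = 7.4911
  light-blue: (1505 − 1462)² / 1462 = 1.2647
  white: (762 − 731)² / 731 = 1.3146
χ² = 7.4911 + 1.2647 + 1.3146 = 10.0704 ≈ 10.070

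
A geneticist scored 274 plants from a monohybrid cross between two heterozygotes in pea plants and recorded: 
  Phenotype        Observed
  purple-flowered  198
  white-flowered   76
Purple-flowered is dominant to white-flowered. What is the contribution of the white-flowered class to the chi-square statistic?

0.821

For a monohybrid cross between heterozygotes with complete dominance, the expected phenotypic ratio is 3:1.
The 3:1 ratio has 4 parts, so with N = 274 the expected counts are:
  purple-flowered: 274 × 3/4 = 205.5
  white-flowered: 274 × 1/4 = 68.5
Contribution of white-flowered: (76 − 68.5)² / 68.5 = 0.8212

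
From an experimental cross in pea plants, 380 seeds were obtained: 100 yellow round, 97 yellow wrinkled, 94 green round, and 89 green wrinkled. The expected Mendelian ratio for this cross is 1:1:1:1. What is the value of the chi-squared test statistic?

Expected counts for N = 380 under a 1:1:1:1 ratio (total parts = 4):
  yellow round: 380 × 1/4 = 95
  yellow wrinkled: 380 × 1/4 = 95
  green round: 380 × 1/4 = 95
  green wrinkled: 380 × 1/4 = 95
χ² = Σ (O − E)² / E
  yellow round: (100 − 95)² / 95 = 0.2632
  yellow wrinkled: (97 − 95)² / 95 = 0.0421
  green round: (94 − 95)² / 95 = 0.0105
  green wrinkled: (89 − 95)² / 95 = 0.3789
χ² = 0.2632 + 0.0421 + 0.0105 + 0.3789 = 0.6947 ≈ 0.695

0.695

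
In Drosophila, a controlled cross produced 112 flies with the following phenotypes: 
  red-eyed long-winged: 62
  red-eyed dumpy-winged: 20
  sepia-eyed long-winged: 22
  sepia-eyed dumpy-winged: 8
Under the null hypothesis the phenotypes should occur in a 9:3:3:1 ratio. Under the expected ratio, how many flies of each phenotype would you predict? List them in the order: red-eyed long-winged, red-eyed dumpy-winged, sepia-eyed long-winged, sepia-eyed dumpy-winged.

The 9:3:3:1 ratio has 16 parts, so with N = 112 the expected counts are:
  red-eyed long-winged: 112 × 9/16 = 63
  red-eyed dumpy-winged: 112 × 3/16 = 21
  sepia-eyed long-winged: 112 × 3/16 = 21
  sepia-eyed dumpy-winged: 112 × 1/16 = 7

63, 21, 21, 7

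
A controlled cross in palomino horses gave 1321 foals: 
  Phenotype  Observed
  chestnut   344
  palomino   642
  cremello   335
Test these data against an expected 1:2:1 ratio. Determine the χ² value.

Under the 1:2:1 hypothesis (Σ ratio = 4, N = 1321):
  chestnut: 1321 × 1/4 = 330.25
  palomino: 1321 × 2/4 = 660.5
  cremello: 1321 × 1/4 = 330.25
χ² = Σ (O − E)² / E
  chestnut: (344 − 330.25)² / 330.25 = 0.5725
  palomino: (642 − 660.5)² / 660.5 = 0.5182
  cremello: (335 − 330.25)² / 330.25 = 0.0683
χ² = 0.5725 + 0.5182 + 0.0683 = 1.159

1.159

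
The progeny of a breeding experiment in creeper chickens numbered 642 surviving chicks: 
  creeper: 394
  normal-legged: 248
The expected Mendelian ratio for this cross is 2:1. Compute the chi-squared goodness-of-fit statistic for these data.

The 2:1 ratio has 3 parts, so with N = 642 the expected counts are:
  creeper: 642 × 2/3 = 428
  normal-legged: 642 × 1/3 = 214
χ² = Σ (O − E)² / E
  creeper: (394 − 428)² / 428 = 2.7009
  normal-legged: (248 − 214)² / 214 = 5.4019
χ² = 2.7009 + 5.4019 = 8.1028 ≈ 8.103

8.103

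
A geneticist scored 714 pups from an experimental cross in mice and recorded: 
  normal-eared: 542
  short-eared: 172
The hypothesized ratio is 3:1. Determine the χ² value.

Under the 3:1 hypothesis (Σ ratio = 4, N = 714):
  normal-eared: 714 × 3/4 = 535.5
  short-eared: 714 × 1/4 = 178.5
χ² = Σ (O − E)² / E
  normal-eared: (542 − 535.5)² / 535.5 = 0.0789
  short-eared: (172 − 178.5)² / 178.5 = 0.2367
χ² = 0.0789 + 0.2367 = 0.3156 ≈ 0.316

0.316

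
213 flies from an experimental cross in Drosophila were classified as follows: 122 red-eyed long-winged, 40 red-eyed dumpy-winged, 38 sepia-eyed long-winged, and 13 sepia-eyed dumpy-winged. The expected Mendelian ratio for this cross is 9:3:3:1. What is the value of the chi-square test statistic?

Total ratio parts = 16. Expected numbers out of 213:
  red-eyed long-winged: 213 × 9/16 = 119.8125
  red-eyed dumpy-winged: 213 × 3/16 = 39.9375
  sepia-eyed long-winged: 213 × 3/16 = 39.9375
  sepia-eyed dumpy-winged: 213 × 1/16 = 13.3125
χ² = Σ (O − E)² / E
  red-eyed long-winged: (122 − 119.8125)² / 119.8125 = 0.0399
  red-eyed dumpy-winged: (40 − 39.9375)² / 39.9375 = 0.0001
  sepia-eyed long-winged: (38 − 39.9375)² / 39.9375 = 0.0940
  sepia-eyed dumpy-winged: (13 − 13.3125)² / 13.3125 = 0.0073
χ² = 0.0399 + 0.0001 + 0.0940 + 0.0073 = 0.1413 ≈ 0.141

0.141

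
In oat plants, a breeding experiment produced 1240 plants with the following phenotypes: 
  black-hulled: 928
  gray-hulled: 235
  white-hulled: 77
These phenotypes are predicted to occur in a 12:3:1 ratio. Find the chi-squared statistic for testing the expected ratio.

0.034

Total ratio parts = 16. Expected numbers out of 1240:
  black-hulled: 1240 × 12/16 = 930
  gray-hulled: 1240 × 3/16 = 232.5
  white-hulled: 1240 × 1/16 = 77.5
χ² = Σ (O − E)² / E
  black-hulled: (928 − 930)² / 930 = 0.0043
  gray-hulled: (235 − 232.5)² / 232.5 = 0.0269
  white-hulled: (77 − 77.5)² / 77.5 = 0.0032
χ² = 0.0043 + 0.0269 + 0.0032 = 0.0344 ≈ 0.034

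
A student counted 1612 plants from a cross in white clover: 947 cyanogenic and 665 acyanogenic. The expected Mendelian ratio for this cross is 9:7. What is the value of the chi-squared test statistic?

Under the 9:7 hypothesis (Σ ratio = 16, N = 1612):
  cyanogenic: 1612 × 9/16 = 906.75
  acyanogenic: 1612 × 7/16 = 705.25
χ² = Σ (O − E)² / E
  cyanogenic: (947 − 906.75)² / 906.75 = 1.7867
  acyanogenic: (665 − 705.25)² / 705.25 = 2.2971
χ² = 1.7867 + 2.2971 = 4.0838 ≈ 4.084

4.084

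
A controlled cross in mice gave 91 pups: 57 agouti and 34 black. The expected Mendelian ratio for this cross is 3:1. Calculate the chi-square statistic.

Under the 3:1 hypothesis (Σ ratio = 4, N = 91):
  agouti: 91 × 3/4 = 68.25
  black: 91 × 1/4 = 22.75
χ² = Σ (O − E)² / E
  agouti: (57 − 68.25)² / 68.25 = 1.8544
  black: (34 − 22.75)² / 22.75 = 5.5632
χ² = 1.8544 + 5.5632 = 7.4176 ≈ 7.418

7.418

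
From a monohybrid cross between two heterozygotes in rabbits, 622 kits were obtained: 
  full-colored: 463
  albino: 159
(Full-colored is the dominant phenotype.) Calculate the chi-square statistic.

For a monohybrid cross between heterozygotes with complete dominance, the expected phenotypic ratio is 3:1.
Total ratio parts = 4. Expected numbers out of 622:
  full-colored: 622 × 3/4 = 466.5
  albino: 622 × 1/4 = 155.5
χ² = Σ (O − E)² / E
  full-colored: (463 − 466.5)² / 466.5 = 0.0263
  albino: (159 − 155.5)² / 155.5 = 0.0788
χ² = 0.0263 + 0.0788 = 0.1051 ≈ 0.105

0.105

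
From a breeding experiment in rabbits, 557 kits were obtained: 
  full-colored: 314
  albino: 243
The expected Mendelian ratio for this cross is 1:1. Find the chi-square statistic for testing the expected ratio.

Under the 1:1 hypothesis (Σ ratio = 2, N = 557):
  full-colored: 557 × 1/2 = 278.5
  albino: 557 × 1/2 = 278.5
χ² = Σ (O − E)² / E
  full-colored: (314 − 278.5)² / 278.5 = 4.5251
  albino: (243 − 278.5)² / 278.5 = 4.5251
χ² = 4.5251 + 4.5251 = 9.0502 ≈ 9.050

9.050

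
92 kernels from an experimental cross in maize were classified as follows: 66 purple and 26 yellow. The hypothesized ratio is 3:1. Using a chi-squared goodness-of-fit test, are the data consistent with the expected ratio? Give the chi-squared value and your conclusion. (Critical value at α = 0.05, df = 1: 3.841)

0.522; consistent

Total ratio parts = 4. Expected numbers out of 92:
  purple: 92 × 3/4 = 69
  yellow: 92 × 1/4 = 23
χ² = Σ (O − E)² / E
  purple: (66 − 69)² / 69 = 0.1304
  yellow: (26 − 23)² / 23 = 0.3913
χ² = 0.1304 + 0.3913 = 0.5217 ≈ 0.522
Degrees of freedom = 2 − 1 = 1; critical value at α = 0.05 is 3.841.
Since 0.522 < 3.841, we fail to reject the null hypothesis — the data are consistent with the 3:1 ratio.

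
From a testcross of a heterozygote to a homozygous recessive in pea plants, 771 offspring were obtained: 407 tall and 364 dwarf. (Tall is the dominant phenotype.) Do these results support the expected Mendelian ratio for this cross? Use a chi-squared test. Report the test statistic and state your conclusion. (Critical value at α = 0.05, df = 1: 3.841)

A testcross of a heterozygote (Aa × aa) gives a 1:1 phenotypic ratio.
The 1:1 ratio has 2 parts, so with N = 771 the expected counts are:
  tall: 771 × 1/2 = 385.5
  dwarf: 771 × 1/2 = 385.5
χ² = Σ (O − E)² / E
  tall: (407 − 385.5)² / 385.5 = 1.1991
  dwarf: (364 − 385.5)² / 385.5 = 1.1991
χ² = 1.1991 + 1.1991 = 2.3982 ≈ 2.398
Degrees of freedom = 2 − 1 = 1; critical value at α = 0.05 is 3.841.
Since 2.398 < 3.841, we fail to reject the null hypothesis — the data are consistent with the 1:1 ratio.

2.398; consistent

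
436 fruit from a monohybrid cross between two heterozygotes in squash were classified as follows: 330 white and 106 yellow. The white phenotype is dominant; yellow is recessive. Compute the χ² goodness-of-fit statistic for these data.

0.110

For a monohybrid cross between heterozygotes with complete dominance, the expected phenotypic ratio is 3:1.
Expected counts for N = 436 under a 3:1 ratio (total parts = 4):
  white: 436 × 3/4 = 327
  yellow: 436 × 1/4 = 109
χ² = Σ (O − E)² / E
  white: (330 − 327)² / 327 = 0.0275
  yellow: (106 − 109)² / 109 = 0.0826
χ² = 0.0275 + 0.0826 = 0.1101 ≈ 0.110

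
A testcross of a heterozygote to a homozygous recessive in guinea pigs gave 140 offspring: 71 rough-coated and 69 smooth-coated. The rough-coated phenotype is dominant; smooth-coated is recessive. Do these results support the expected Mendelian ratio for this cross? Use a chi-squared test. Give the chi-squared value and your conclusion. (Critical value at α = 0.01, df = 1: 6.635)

0.029; consistent

A testcross of a heterozygote (Aa × aa) gives a 1:1 phenotypic ratio.
Expected counts for N = 140 under a 1:1 ratio (total parts = 2):
  rough-coated: 140 × 1/2 = 70
  smooth-coated: 140 × 1/2 = 70
χ² = Σ (O − E)² / E
  rough-coated: (71 − 70)² / 70 = 0.0143
  smooth-coated: (69 − 70)² / 70 = 0.0143
χ² = 0.0143 + 0.0143 = 0.0286 ≈ 0.029
Degrees of freedom = 2 − 1 = 1; critical value at α = 0.01 is 6.635.
Since 0.029 < 6.635, we fail to reject the null hypothesis — the data are consistent with the 1:1 ratio.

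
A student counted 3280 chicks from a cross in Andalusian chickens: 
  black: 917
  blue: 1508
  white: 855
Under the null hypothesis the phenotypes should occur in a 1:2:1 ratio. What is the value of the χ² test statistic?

Total ratio parts = 4. Expected numbers out of 3280:
  black: 3280 × 1/4 = 820
  blue: 3280 × 2/4 = 1640
  white: 3280 × 1/4 = 820
χ² = Σ (O − E)² / E
  black: (917 − 820)² / 820 = 11.4744
  blue: (1508 − 1640)² / 1640 = 10.6244
  white: (855 − 820)² / 820 = 1.4939
χ² = 11.4744 + 10.6244 + 1.4939 = 23.5927 ≈ 23.593

23.593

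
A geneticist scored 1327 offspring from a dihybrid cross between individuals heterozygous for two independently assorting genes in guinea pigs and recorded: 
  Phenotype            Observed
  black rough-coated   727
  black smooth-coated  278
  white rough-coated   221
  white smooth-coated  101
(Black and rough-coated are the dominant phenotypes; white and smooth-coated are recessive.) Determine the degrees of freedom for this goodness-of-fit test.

3

A dihybrid F₂ with independent assortment and complete dominance at both loci gives a 9:3:3:1 phenotypic ratio.
A goodness-of-fit test with 4 phenotype classes has df = 4 − 1 = 3.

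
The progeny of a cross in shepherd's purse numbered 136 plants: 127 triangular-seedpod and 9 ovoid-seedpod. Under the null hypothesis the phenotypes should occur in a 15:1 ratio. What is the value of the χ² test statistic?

0.031

Total ratio parts = 16. Expected numbers out of 136:
  triangular-seedpod: 136 × 15/16 = 127.5
  ovoid-seedpod: 136 × 1/16 = 8.5
χ² = Σ (O − E)² / E
  triangular-seedpod: (127 − 127.5)² / 127.5 = 0.0020
  ovoid-seedpod: (9 − 8.5)² / 8.5 = 0.0294
χ² = 0.0020 + 0.0294 = 0.0314 ≈ 0.031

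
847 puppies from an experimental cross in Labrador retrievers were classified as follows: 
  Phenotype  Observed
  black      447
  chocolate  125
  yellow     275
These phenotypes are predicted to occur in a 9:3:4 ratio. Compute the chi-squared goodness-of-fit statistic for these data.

Under the 9:3:4 hypothesis (Σ ratio = 16, N = 847):
  black: 847 × 9/16 = 476.4375
  chocolate: 847 × 3/16 = 158.8125
  yellow: 847 × 4/16 = 211.75
χ² = Σ (O − E)² / E
  black: (447 − 476.4375)² / 476.4375 = 1.8188
  chocolate: (125 − 158.8125)² / 158.8125 = 7.1990
  yellow: (275 − 211.75)² / 211.75 = 18.8929
χ² = 1.8188 + 7.1990 + 18.8929 = 27.9107 ≈ 27.911

27.911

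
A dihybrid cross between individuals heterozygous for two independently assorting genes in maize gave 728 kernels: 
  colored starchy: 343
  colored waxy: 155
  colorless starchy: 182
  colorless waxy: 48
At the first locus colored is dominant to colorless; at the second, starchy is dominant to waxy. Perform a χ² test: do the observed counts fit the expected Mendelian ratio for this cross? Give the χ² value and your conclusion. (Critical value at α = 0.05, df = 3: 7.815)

A dihybrid F₂ with independent assortment and complete dominance at both loci gives a 9:3:3:1 phenotypic ratio.
Under the 9:3:3:1 hypothesis (Σ ratio = 16, N = 728):
  colored starchy: 728 × 9/16 = 409.5
  colored waxy: 728 × 3/16 = 136.5
  colorless starchy: 728 × 3/16 = 136.5
  colorless waxy: 728 × 1/16 = 45.5
χ² = Σ (O − E)² / E
  colored starchy: (343 − 409.5)² / 409.5 = 10.7991
  colored waxy: (155 − 136.5)² / 136.5 = 2.5073
  colorless starchy: (182 − 136.5)² / 136.5 = 15.1667
  colorless waxy: (48 − 45.5)² / 45.5 = 0.1374
χ² = 10.7991 + 2.5073 + 15.1667 + 0.1374 = 28.6105 ≈ 28.611
Degrees of freedom = 4 − 1 = 3; critical value at α = 0.05 is 7.815.
Since 28.611 > 7.815, we reject the null hypothesis — the data do not fit the 9:3:3:1 ratio.

28.611; not consistent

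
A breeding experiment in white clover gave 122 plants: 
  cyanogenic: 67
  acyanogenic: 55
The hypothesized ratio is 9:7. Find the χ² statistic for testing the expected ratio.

0.088

Expected counts for N = 122 under a 9:7 ratio (total parts = 16):
  cyanogenic: 122 × 9/16 = 68.625
  acyanogenic: 122 × 7/16 = 53.375
χ² = Σ (O − E)² / E
  cyanogenic: (67 − 68.625)² / 68.625 = 0.0385
  acyanogenic: (55 − 53.375)² / 53.375 = 0.0495
χ² = 0.0385 + 0.0495 = 0.088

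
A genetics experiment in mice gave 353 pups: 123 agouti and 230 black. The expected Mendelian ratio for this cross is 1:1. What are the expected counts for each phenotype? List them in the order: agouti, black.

176.5, 176.5

Under the 1:1 hypothesis (Σ ratio = 2, N = 353):
  agouti: 353 × 1/2 = 176.5
  black: 353 × 1/2 = 176.5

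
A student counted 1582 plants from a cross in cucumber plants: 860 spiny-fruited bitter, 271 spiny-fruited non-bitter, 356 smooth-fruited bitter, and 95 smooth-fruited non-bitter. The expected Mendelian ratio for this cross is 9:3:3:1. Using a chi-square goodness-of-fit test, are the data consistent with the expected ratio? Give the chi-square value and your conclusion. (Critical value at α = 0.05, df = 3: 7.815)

Total ratio parts = 16. Expected numbers out of 1582:
  spiny-fruited bitter: 1582 × 9/16 = 889.875
  spiny-fruited non-bitter: 1582 × 3/16 = 296.625
  smooth-fruited bitter: 1582 × 3/16 = 296.625
  smooth-fruited non-bitter: 1582 × 1/16 = 98.875
χ² = Σ (O − E)² / E
  spiny-fruited bitter: (860 − 889.875)² / 889.875 = 1.0030
  spiny-fruited non-bitter: (271 − 296.625)² / 296.625 = 2.2137
  smooth-fruited bitter: (356 − 296.625)² / 296.625 = 11.8850
  smooth-fruited non-bitter: (95 − 98.875)² / 98.875 = 0.1519
χ² = 1.0030 + 2.2137 + 11.8850 + 0.1519 = 15.2536 ≈ 15.254
Degrees of freedom = 4 − 1 = 3; critical value at α = 0.05 is 7.815.
Since 15.254 > 7.815, we reject the null hypothesis — the data do not fit the 9:3:3:1 ratio.

15.254; not consistent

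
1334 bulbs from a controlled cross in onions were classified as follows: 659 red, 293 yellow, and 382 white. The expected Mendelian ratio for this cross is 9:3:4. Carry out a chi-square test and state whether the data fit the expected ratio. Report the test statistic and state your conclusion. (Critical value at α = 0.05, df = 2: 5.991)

The 9:3:4 ratio has 16 parts, so with N = 1334 the expected counts are:
  red: 1334 × 9/16 = 750.375
  yellow: 1334 × 3/16 = 250.125
  white: 1334 × 4/16 = 333.5
χ² = Σ (O − E)² / E
  red: (659 − 750.375)² / 750.375 = 11.1270
  yellow: (293 − 250.125)² / 250.125 = 7.3494
  white: (382 − 333.5)² / 333.5 = 7.0532
χ² = 11.1270 + 7.3494 + 7.0532 = 25.5296 ≈ 25.530
Degrees of freedom = 3 − 1 = 2; critical value at α = 0.05 is 5.991.
Since 25.530 > 5.991, we reject the null hypothesis — the data do not fit the 9:3:4 ratio.

25.530; not consistent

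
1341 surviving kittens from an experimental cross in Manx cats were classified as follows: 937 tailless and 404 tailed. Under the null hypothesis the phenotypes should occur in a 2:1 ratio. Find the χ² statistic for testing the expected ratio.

Expected counts for N = 1341 under a 2:1 ratio (total parts = 3):
  tailless: 1341 × 2/3 = 894
  tailed: 1341 × 1/3 = 447
χ² = Σ (O − E)² / E
  tailless: (937 − 894)² / 894 = 2.0682
  tailed: (404 − 447)² / 447 = 4.1365
χ² = 2.0682 + 4.1365 = 6.2047 ≈ 6.205

6.205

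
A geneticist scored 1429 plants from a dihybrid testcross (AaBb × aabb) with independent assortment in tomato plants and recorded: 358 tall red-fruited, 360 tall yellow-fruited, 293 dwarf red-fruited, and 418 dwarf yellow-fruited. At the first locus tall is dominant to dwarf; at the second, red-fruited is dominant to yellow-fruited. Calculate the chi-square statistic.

A dihybrid testcross with independent assortment gives a 1:1:1:1 ratio.
The 1:1:1:1 ratio has 4 parts, so with N = 1429 the expected counts are:
  tall red-fruited: 1429 × 1/4 = 357.25
  tall yellow-fruited: 1429 × 1/4 = 357.25
  dwarf red-fruited: 1429 × 1/4 = 357.25
  dwarf yellow-fruited: 1429 × 1/4 = 357.25
χ² = Σ (O − E)² / E
  tall red-fruited: (358 − 357.25)² / 357.25 = 0.0016
  tall yellow-fruited: (360 − 357.25)² / 357.25 = 0.0212
  dwarf red-fruited: (293 − 357.25)² / 357.25 = 11.5551
  dwarf yellow-fruited: (418 − 357.25)² / 357.25 = 10.3305
χ² = 0.0016 + 0.0212 + 11.5551 + 10.3305 = 21.9084 ≈ 21.908

21.908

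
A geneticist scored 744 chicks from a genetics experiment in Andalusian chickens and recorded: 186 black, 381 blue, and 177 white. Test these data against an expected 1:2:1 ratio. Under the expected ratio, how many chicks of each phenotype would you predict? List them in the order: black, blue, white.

186, 372, 186

Expected counts for N = 744 under a 1:2:1 ratio (total parts = 4):
  black: 744 × 1/4 = 186
  blue: 744 × 2/4 = 372
  white: 744 × 1/4 = 186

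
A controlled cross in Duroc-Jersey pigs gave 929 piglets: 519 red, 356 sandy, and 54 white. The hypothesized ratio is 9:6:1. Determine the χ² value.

Expected counts for N = 929 under a 9:6:1 ratio (total parts = 16):
  red: 929 × 9/16 = 522.5625
  sandy: 929 × 6/16 = 348.375
  white: 929 × 1/16 = 58.0625
χ² = Σ (O − E)² / E
  red: (519 − 522.5625)² / 522.5625 = 0.0243
  sandy: (356 − 348.375)² / 348.375 = 0.1669
  white: (54 − 58.0625)² / 58.0625 = 0.2842
χ² = 0.0243 + 0.1669 + 0.2842 = 0.4754 ≈ 0.475

0.475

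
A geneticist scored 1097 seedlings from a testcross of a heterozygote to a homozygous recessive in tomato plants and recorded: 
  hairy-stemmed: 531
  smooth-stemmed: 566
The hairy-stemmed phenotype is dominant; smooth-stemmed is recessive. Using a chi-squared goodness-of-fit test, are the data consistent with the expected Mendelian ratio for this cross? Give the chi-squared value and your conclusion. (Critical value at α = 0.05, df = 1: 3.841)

1.117; consistent

A testcross of a heterozygote (Aa × aa) gives a 1:1 phenotypic ratio.
Under the 1:1 hypothesis (Σ ratio = 2, N = 1097):
  hairy-stemmed: 1097 × 1/2 = 548.5
  smooth-stemmed: 1097 × 1/2 = 548.5
χ² = Σ (O − E)² / E
  hairy-stemmed: (531 − 548.5)² / 548.5 = 0.5583
  smooth-stemmed: (566 − 548.5)² / 548.5 = 0.5583
χ² = 0.5583 + 0.5583 = 1.1166 ≈ 1.117
Degrees of freedom = 2 − 1 = 1; critical value at α = 0.05 is 3.841.
Since 1.117 < 3.841, we fail to reject the null hypothesis — the data are consistent with the 1:1 ratio.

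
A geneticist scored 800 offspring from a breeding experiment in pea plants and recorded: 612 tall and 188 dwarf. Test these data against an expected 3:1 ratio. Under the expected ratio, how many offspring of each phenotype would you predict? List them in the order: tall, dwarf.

600, 200

Total ratio parts = 4. Expected numbers out of 800:
  tall: 800 × 3/4 = 600
  dwarf: 800 × 1/4 = 200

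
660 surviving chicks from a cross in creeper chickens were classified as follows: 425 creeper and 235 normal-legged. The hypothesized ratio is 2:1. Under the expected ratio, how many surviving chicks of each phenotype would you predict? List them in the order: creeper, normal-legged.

440, 220

The 2:1 ratio has 3 parts, so with N = 660 the expected counts are:
  creeper: 660 × 2/3 = 440
  normal-legged: 660 × 1/3 = 220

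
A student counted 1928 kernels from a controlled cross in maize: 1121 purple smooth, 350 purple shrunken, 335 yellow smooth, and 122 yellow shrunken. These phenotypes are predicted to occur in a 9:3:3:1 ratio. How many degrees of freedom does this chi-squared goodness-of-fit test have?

3

A goodness-of-fit test with 4 phenotype classes has df = 4 − 1 = 3.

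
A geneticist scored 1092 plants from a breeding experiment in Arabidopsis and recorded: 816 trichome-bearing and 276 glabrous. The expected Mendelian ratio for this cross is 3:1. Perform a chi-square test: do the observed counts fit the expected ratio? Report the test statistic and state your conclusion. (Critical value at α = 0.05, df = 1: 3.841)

Under the 3:1 hypothesis (Σ ratio = 4, N = 1092):
  trichome-bearing: 1092 × 3/4 = 819
  glabrous: 1092 × 1/4 = 273
χ² = Σ (O − E)² / E
  trichome-bearing: (816 − 819)² / 819 = 0.0110
  glabrous: (276 − 273)² / 273 = 0.0330
χ² = 0.0110 + 0.0330 = 0.044
Degrees of freedom = 2 − 1 = 1; critical value at α = 0.05 is 3.841.
Since 0.044 < 3.841, we fail to reject the null hypothesis — the data are consistent with the 3:1 ratio.

0.044; consistent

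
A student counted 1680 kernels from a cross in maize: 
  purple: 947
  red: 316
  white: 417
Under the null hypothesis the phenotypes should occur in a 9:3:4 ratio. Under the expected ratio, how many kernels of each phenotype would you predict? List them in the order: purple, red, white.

The 9:3:4 ratio has 16 parts, so with N = 1680 the expected counts are:
  purple: 1680 × 9/16 = 945
  red: 1680 × 3/16 = 315
  white: 1680 × 4/16 = 420

945, 315, 420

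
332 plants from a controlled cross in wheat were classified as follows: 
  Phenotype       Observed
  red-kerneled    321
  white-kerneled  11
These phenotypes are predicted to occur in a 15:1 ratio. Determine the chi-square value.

The 15:1 ratio has 16 parts, so with N = 332 the expected counts are:
  red-kerneled: 332 × 15/16 = 311.25
  white-kerneled: 332 × 1/16 = 20.75
χ² = Σ (O − E)² / E
  red-kerneled: (321 − 311.25)² / 311.25 = 0.3054
  white-kerneled: (11 − 20.75)² / 20.75 = 4.5813
χ² = 0.3054 + 4.5813 = 4.8867 ≈ 4.887

4.887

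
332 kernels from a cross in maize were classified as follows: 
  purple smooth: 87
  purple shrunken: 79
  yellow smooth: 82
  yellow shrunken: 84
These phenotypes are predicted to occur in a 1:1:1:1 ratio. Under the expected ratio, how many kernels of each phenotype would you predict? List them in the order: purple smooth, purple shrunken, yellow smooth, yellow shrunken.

83, 83, 83, 83

The 1:1:1:1 ratio has 4 parts, so with N = 332 the expected counts are:
  purple smooth: 332 × 1/4 = 83
  purple shrunken: 332 × 1/4 = 83
  yellow smooth: 332 × 1/4 = 83
  yellow shrunken: 332 × 1/4 = 83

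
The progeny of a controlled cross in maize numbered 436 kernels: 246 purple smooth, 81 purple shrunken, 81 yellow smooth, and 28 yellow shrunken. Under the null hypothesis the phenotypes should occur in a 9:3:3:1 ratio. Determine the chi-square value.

Under the 9:3:3:1 hypothesis (Σ ratio = 16, N = 436):
  purple smooth: 436 × 9/16 = 245.25
  purple shrunken: 436 × 3/16 = 81.75
  yellow smooth: 436 × 3/16 = 81.75
  yellow shrunken: 436 × 1/16 = 27.25
χ² = Σ (O − E)² / E
  purple smooth: (246 − 245.25)² / 245.25 = 0.0023
  purple shrunken: (81 − 81.75)² / 81.75 = 0.0069
  yellow smooth: (81 − 81.75)² / 81.75 = 0.0069
  yellow shrunken: (28 − 27.25)² / 27.25 = 0.0206
χ² = 0.0023 + 0.0069 + 0.0069 + 0.0206 = 0.0367 ≈ 0.037

0.037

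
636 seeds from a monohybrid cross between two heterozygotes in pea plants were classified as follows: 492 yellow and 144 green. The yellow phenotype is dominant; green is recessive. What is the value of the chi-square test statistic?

For a monohybrid cross between heterozygotes with complete dominance, the expected phenotypic ratio is 3:1.
Under the 3:1 hypothesis (Σ ratio = 4, N = 636):
  yellow: 636 × 3/4 = 477
  green: 636 × 1/4 = 159
χ² = Σ (O − E)² / E
  yellow: (492 − 477)² / 477 = 0.4717
  green: (144 − 159)² / 159 = 1.4151
χ² = 0.4717 + 1.4151 = 1.8868 ≈ 1.887

1.887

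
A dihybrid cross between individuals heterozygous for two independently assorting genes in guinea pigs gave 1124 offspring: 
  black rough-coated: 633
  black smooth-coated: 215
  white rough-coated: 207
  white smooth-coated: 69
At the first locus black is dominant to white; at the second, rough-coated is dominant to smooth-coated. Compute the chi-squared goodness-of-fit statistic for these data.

A dihybrid F₂ with independent assortment and complete dominance at both loci gives a 9:3:3:1 phenotypic ratio.
The 9:3:3:1 ratio has 16 parts, so with N = 1124 the expected counts are:
  black rough-coated: 1124 × 9/16 = 632.25
  black smooth-coated: 1124 × 3/16 = 210.75
  white rough-coated: 1124 × 3/16 = 210.75
  white smooth-coated: 1124 × 1/16 = 70.25
χ² = Σ (O − E)² / E
  black rough-coated: (633 − 632.25)² / 632.25 = 0.0009
  black smooth-coated: (215 − 210.75)² / 210.75 = 0.0857
  white rough-coated: (207 − 210.75)² / 210.75 = 0.0667
  white smooth-coated: (69 − 70.25)² / 70.25 = 0.0222
χ² = 0.0009 + 0.0857 + 0.0667 + 0.0222 = 0.1755 ≈ 0.176

0.176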